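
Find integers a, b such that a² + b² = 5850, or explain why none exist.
15² + 75² (a=15, b=75)

Factorization: 5850 = 2 × 3^2 × 5^2 × 13
By Fermat: n is sum of two squares iff every prime p ≡ 3 (mod 4) appears to even power.
All primes ≡ 3 (mod 4) appear to even power.
Search a = 0, 1, 2, … for 5850 - a² a perfect square: first hit at a = 15: 5850 - 225 = 5625 = 75².
5850 = 15² + 75² = 225 + 5625 ✓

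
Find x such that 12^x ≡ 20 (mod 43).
19

Baby-step giant-step with step n = ⌈√43⌉ = 7.
Baby steps 12^j mod 43 (j:value) for j=0..6: 0:1, 1:12, 2:15, 3:8, 4:10, 5:34, 6:21.
Giant-step multiplier: 12^(-7) ≡ 12^(42-7) = 12^35 ≡ 7 (mod 43).
Giant steps γ_i = 20·7^i mod 43: γ_0=20, γ_1=11, γ_2=34 (in table at j=5).
x = i·n + j = 2·7 + 5 = 19.
Check: 12^19 ≡ 20 (mod 43).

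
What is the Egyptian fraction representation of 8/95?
1/12 + 1/1140

Greedy algorithm:
8/95: ceiling(95/8) = 12, use 1/12
1/1140: ceiling(1140/1) = 1140, use 1/1140
Result: 8/95 = 1/12 + 1/1140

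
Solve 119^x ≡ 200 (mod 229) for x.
149

Baby-step giant-step with step n = ⌈√229⌉ = 16.
Baby steps 119^j mod 229 (j:value) for j=0..15: 0:1, 1:119, 2:192, 3:177, 4:224, 5:92, 6:185, 7:31, 8:25, 9:227, 10:220, 11:74, 12:104, 13:10, 14:45, 15:88.
Giant-step multiplier: 119^(-16) ≡ 119^(228-16) = 119^212 ≡ 48 (mod 229).
Giant steps γ_i = 200·48^i mod 229: γ_0=200, γ_1=211, γ_2=52, γ_3=206, γ_4=41, γ_5=136, γ_6=116, γ_7=72, γ_8=21, γ_9=92 (in table at j=5).
x = i·n + j = 9·16 + 5 = 149.
Check: 119^149 ≡ 200 (mod 229).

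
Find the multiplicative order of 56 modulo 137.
17

137 is prime, so ord(56) divides φ(137) = 136.
Divisors of 136: 1, 2, 4, 8, 17, 34, 68, 136.
Repeated squaring: 56^1 ≡ 56, 56^2 ≡ 122, 56^4 ≡ 88, 56^8 ≡ 72, 56^16 ≡ 115, 56^32 ≡ 73, 56^64 ≡ 123, 56^128 ≡ 59 (mod 137).
Test 56^d mod 137 for each divisor d in increasing order:
56^1 ≡ 56
56^2 ≡ 122
56^4 ≡ 88
56^8 ≡ 72
56^17 = 56^16·56^1 ≡ 1  ← first divisor giving 1
The order is 17.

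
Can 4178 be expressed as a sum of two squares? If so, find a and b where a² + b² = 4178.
37² + 53² (a=37, b=53)

Factorization: 4178 = 2 × 2089
By Fermat: n is sum of two squares iff every prime p ≡ 3 (mod 4) appears to even power.
All primes ≡ 3 (mod 4) appear to even power.
Search a = 0, 1, 2, … for 4178 - a² a perfect square: first hit at a = 37: 4178 - 1369 = 2809 = 53².
4178 = 37² + 53² = 1369 + 2809 ✓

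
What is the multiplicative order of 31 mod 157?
78

157 is prime, so ord(31) divides φ(157) = 156.
Divisors of 156: 1, 2, 3, 4, 6, 12, 13, 26, 39, 52, 78, 156.
Repeated squaring: 31^1 ≡ 31, 31^2 ≡ 19, 31^4 ≡ 47, 31^8 ≡ 11, 31^16 ≡ 121, 31^32 ≡ 40, 31^64 ≡ 30, 31^128 ≡ 115 (mod 157).
Test 31^d mod 157 for each divisor d in increasing order:
31^1 ≡ 31
31^2 ≡ 19
31^3 = 31^2·31^1 ≡ 118
31^4 ≡ 47
31^6 = 31^4·31^2 ≡ 108
31^12 = 31^8·31^4 ≡ 46
31^13 = 31^8·31^4·31^1 ≡ 13
31^26 = 31^16·31^8·31^2 ≡ 12
31^39 = 31^32·31^4·31^2·31^1 ≡ 156
31^52 = 31^32·31^16·31^4 ≡ 144
31^78 = 31^64·31^8·31^4·31^2 ≡ 1  ← first divisor giving 1
The order is 78.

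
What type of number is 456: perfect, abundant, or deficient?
abundant

Proper divisors of 456: sum = 1 + 2 + 3 + 4 + 6 + 8 + 12 + 19 + 24 + 38 + 57 + 76 + 114 + 152 + 228 = 744
Since 744 > 456, 456 is abundant.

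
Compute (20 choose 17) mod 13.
9

Using Lucas' theorem:
Write n=20 and k=17 in base 13:
n in base 13: [1, 7]
k in base 13: [1, 4]
C(20,17) mod 13 = ∏ C(n_i, k_i) mod 13
Digit binomials (mod 13): C(1,1) = 1; C(7,4) = 35 ≡ 9
Product: 1 × 9 = 9 ≡ 9 (mod 13)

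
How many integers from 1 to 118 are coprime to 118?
58

118 = 2 × 59
φ(n) = n × ∏(1 - 1/p) for each prime p dividing n
φ(118) = 118 × (1 - 1/2) × (1 - 1/59) = 58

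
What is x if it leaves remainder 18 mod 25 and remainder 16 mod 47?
768

Using Chinese Remainder Theorem:
M = 25 × 47 = 1175
M1 = 47, M2 = 25
y1 = 47^(-1) mod 25 = 8
y2 = 25^(-1) mod 47 = 32
x = (18×47×8 + 16×25×32) mod 1175 = 768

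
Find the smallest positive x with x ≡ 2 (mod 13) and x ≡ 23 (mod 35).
93

Using Chinese Remainder Theorem:
M = 13 × 35 = 455
M1 = 35, M2 = 13
y1 = 35^(-1) mod 13 = 3
y2 = 13^(-1) mod 35 = 27
x = (2×35×3 + 23×13×27) mod 455 = 93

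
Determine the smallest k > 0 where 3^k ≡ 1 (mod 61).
10

61 is prime, so ord(3) divides φ(61) = 60.
Divisors of 60: 1, 2, 3, 4, 5, 6, 10, 12, 15, 20, 30, 60.
Repeated squaring: 3^1 ≡ 3, 3^2 ≡ 9, 3^4 ≡ 20, 3^8 ≡ 34, 3^16 ≡ 58, 3^32 ≡ 9 (mod 61).
Test 3^d mod 61 for each divisor d in increasing order:
3^1 ≡ 3
3^2 ≡ 9
3^3 = 3^2·3^1 ≡ 27
3^4 ≡ 20
3^5 = 3^4·3^1 ≡ 60
3^6 = 3^4·3^2 ≡ 58
3^10 = 3^8·3^2 ≡ 1  ← first divisor giving 1
The order is 10.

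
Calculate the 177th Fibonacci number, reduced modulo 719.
474

Matrix identity: Q^n = [[F_(n+1), F_n], [F_n, F_(n-1)]] with Q = [[1,1],[1,0]].
n = 177 = 10110001₂. Square-and-multiply, entries mod 719:
Q^1 = [[1,1],[1,0]]
Q^2 = (Q^1)² = [[2,1],[1,1]]
Q^5 = (Q^2)²·Q = [[8,5],[5,3]]
Q^11 = (Q^5)²·Q = [[144,89],[89,55]]
Q^22 = (Q^11)² = [[616,455],[455,161]]
Q^44 = (Q^22)² = [[496,506],[506,709]]
Q^88 = (Q^44)² = [[190,18],[18,172]]
Q^177 = (Q^88)²·Q = [[519,474],[474,45]]
F_177 mod 719 = Q^177[0][1] = 474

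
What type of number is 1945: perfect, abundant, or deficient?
deficient

Proper divisors of 1945: sum = 1 + 5 + 389 = 395
Since 395 < 1945, 1945 is deficient.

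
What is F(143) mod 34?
1

Matrix identity: Q^n = [[F_(n+1), F_n], [F_n, F_(n-1)]] with Q = [[1,1],[1,0]].
n = 143 = 10001111₂. Square-and-multiply, entries mod 34:
Q^1 = [[1,1],[1,0]]
Q^2 = (Q^1)² = [[2,1],[1,1]]
Q^4 = (Q^2)² = [[5,3],[3,2]]
Q^8 = (Q^4)² = [[0,21],[21,13]]
Q^17 = (Q^8)²·Q = [[0,33],[33,1]]
Q^35 = (Q^17)²·Q = [[0,1],[1,33]]
Q^71 = (Q^35)²·Q = [[0,1],[1,33]]
Q^143 = (Q^71)²·Q = [[0,1],[1,33]]
F_143 mod 34 = Q^143[0][1] = 1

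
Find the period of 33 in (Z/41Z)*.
20

41 is prime, so ord(33) divides φ(41) = 40.
Divisors of 40: 1, 2, 4, 5, 8, 10, 20, 40.
Repeated squaring: 33^1 ≡ 33, 33^2 ≡ 23, 33^4 ≡ 37, 33^8 ≡ 16, 33^16 ≡ 10, 33^32 ≡ 18 (mod 41).
Test 33^d mod 41 for each divisor d in increasing order:
33^1 ≡ 33
33^2 ≡ 23
33^4 ≡ 37
33^5 = 33^4·33^1 ≡ 32
33^8 ≡ 16
33^10 = 33^8·33^2 ≡ 40
33^20 = 33^16·33^4 ≡ 1  ← first divisor giving 1
The order is 20.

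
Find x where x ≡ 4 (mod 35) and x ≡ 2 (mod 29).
669

Using Chinese Remainder Theorem:
M = 35 × 29 = 1015
M1 = 29, M2 = 35
y1 = 29^(-1) mod 35 = 29
y2 = 35^(-1) mod 29 = 5
x = (4×29×29 + 2×35×5) mod 1015 = 669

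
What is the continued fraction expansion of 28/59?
[0; 2, 9, 3]

Euclidean algorithm steps:
28 = 0 × 59 + 28
59 = 2 × 28 + 3
28 = 9 × 3 + 1
3 = 3 × 1 + 0
Continued fraction: [0; 2, 9, 3]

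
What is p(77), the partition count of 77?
10619863

p(n) counts ways to write n as a sum of positive integers (order ignored).
Euler's pentagonal recurrence: p(k) = p(k-1) + p(k-2) - p(k-5) - p(k-7) + p(k-12) + p(k-15) - ... (offsets j(3j∓1)/2, signs ++--, p(0)=1, p(<0)=0).
DP table for k = 0..76: p(0)=1, p(1)=1, p(2)=2, p(3)=3, p(4)=5, p(5)=7, p(6)=11, p(7)=15, p(8)=22, p(9)=30, p(10)=42, p(11)=56, p(12)=77, p(13)=101, p(14)=135, p(15)=176, p(16)=231, p(17)=297, p(18)=385, p(19)=490, p(20)=627, p(21)=792, p(22)=1002, p(23)=1255, p(24)=1575, p(25)=1958, p(26)=2436, p(27)=3010, p(28)=3718, p(29)=4565, p(30)=5604, p(31)=6842, p(32)=8349, p(33)=10143, p(34)=12310, p(35)=14883, p(36)=17977, p(37)=21637, p(38)=26015, p(39)=31185, p(40)=37338, p(41)=44583, p(42)=53174, p(43)=63261, p(44)=75175, p(45)=89134, p(46)=105558, p(47)=124754, p(48)=147273, p(49)=173525, p(50)=204226, p(51)=239943, p(52)=281589, p(53)=329931, p(54)=386155, p(55)=451276, p(56)=526823, p(57)=614154, p(58)=715220, p(59)=831820, p(60)=966467, p(61)=1121505, p(62)=1300156, p(63)=1505499, p(64)=1741630, p(65)=2012558, p(66)=2323520, p(67)=2679689, p(68)=3087735, p(69)=3554345, p(70)=4087968, p(71)=4697205, p(72)=5392783, p(73)=6185689, p(74)=7089500, p(75)=8118264, p(76)=9289091.
Final step: p(77) = p(76) + p(75) - p(72) - p(70) + p(65) + p(62) - p(55) - p(51) + p(42) + p(37) - p(26) - p(20) + p(7) + p(0)
= 9289091 + 8118264 - 5392783 - 4087968 + 2012558 + 1300156 - 451276 - 239943 + 53174 + 21637 - 2436 - 627 + 15 + 1
= 10619863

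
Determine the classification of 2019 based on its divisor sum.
deficient

Proper divisors of 2019: sum = 1 + 3 + 673 = 677
Since 677 < 2019, 2019 is deficient.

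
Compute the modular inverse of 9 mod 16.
9

gcd(9, 16) = 1, so the inverse exists.
Extended Euclidean algorithm on (16, 9):
16 = 1 × 9 + 7  ⟹  7 = (1)·16 + (-1)·9
9 = 1 × 7 + 2  ⟹  2 = (-1)·16 + (2)·9
7 = 3 × 2 + 1  ⟹  1 = (4)·16 + (-7)·9
So (-7)·9 ≡ 1 (mod 16), i.e. 9^(-1) ≡ -7 ≡ 9 (mod 16).
Check: 9 × 9 = 81 ≡ 1 (mod 16)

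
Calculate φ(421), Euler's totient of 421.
420

421 = 421
φ(n) = n × ∏(1 - 1/p) for each prime p dividing n
φ(421) = 421 × (1 - 1/421) = 420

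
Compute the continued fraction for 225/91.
[2; 2, 8, 1, 1, 2]

Euclidean algorithm steps:
225 = 2 × 91 + 43
91 = 2 × 43 + 5
43 = 8 × 5 + 3
5 = 1 × 3 + 2
3 = 1 × 2 + 1
2 = 2 × 1 + 0
Continued fraction: [2; 2, 8, 1, 1, 2]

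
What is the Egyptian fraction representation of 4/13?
1/4 + 1/18 + 1/468

Greedy algorithm:
4/13: ceiling(13/4) = 4, use 1/4
3/52: ceiling(52/3) = 18, use 1/18
1/468: ceiling(468/1) = 468, use 1/468
Result: 4/13 = 1/4 + 1/18 + 1/468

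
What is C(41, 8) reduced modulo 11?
1

Using Lucas' theorem:
Write n=41 and k=8 in base 11:
n in base 11: [3, 8]
k in base 11: [0, 8]
C(41,8) mod 11 = ∏ C(n_i, k_i) mod 11
Digit binomials (mod 11): C(3,0) = 1; C(8,8) = 1
Product: 1 × 1 = 1 ≡ 1 (mod 11)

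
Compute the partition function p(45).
89134

p(n) counts ways to write n as a sum of positive integers (order ignored).
Euler's pentagonal recurrence: p(k) = p(k-1) + p(k-2) - p(k-5) - p(k-7) + p(k-12) + p(k-15) - ... (offsets j(3j∓1)/2, signs ++--, p(0)=1, p(<0)=0).
DP table for k = 0..44: p(0)=1, p(1)=1, p(2)=2, p(3)=3, p(4)=5, p(5)=7, p(6)=11, p(7)=15, p(8)=22, p(9)=30, p(10)=42, p(11)=56, p(12)=77, p(13)=101, p(14)=135, p(15)=176, p(16)=231, p(17)=297, p(18)=385, p(19)=490, p(20)=627, p(21)=792, p(22)=1002, p(23)=1255, p(24)=1575, p(25)=1958, p(26)=2436, p(27)=3010, p(28)=3718, p(29)=4565, p(30)=5604, p(31)=6842, p(32)=8349, p(33)=10143, p(34)=12310, p(35)=14883, p(36)=17977, p(37)=21637, p(38)=26015, p(39)=31185, p(40)=37338, p(41)=44583, p(42)=53174, p(43)=63261, p(44)=75175.
Final step: p(45) = p(44) + p(43) - p(40) - p(38) + p(33) + p(30) - p(23) - p(19) + p(10) + p(5)
= 75175 + 63261 - 37338 - 26015 + 10143 + 5604 - 1255 - 490 + 42 + 7
= 89134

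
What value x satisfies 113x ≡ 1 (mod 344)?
137

gcd(113, 344) = 1, so the inverse exists.
Extended Euclidean algorithm on (344, 113):
344 = 3 × 113 + 5  ⟹  5 = (1)·344 + (-3)·113
113 = 22 × 5 + 3  ⟹  3 = (-22)·344 + (67)·113
5 = 1 × 3 + 2  ⟹  2 = (23)·344 + (-70)·113
3 = 1 × 2 + 1  ⟹  1 = (-45)·344 + (137)·113
So (137)·113 ≡ 1 (mod 344), i.e. 113^(-1) ≡ 137 (mod 344).
Check: 113 × 137 = 15481 ≡ 1 (mod 344)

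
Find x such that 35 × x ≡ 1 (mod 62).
39

gcd(35, 62) = 1, so the inverse exists.
Extended Euclidean algorithm on (62, 35):
62 = 1 × 35 + 27  ⟹  27 = (1)·62 + (-1)·35
35 = 1 × 27 + 8  ⟹  8 = (-1)·62 + (2)·35
27 = 3 × 8 + 3  ⟹  3 = (4)·62 + (-7)·35
8 = 2 × 3 + 2  ⟹  2 = (-9)·62 + (16)·35
3 = 1 × 2 + 1  ⟹  1 = (13)·62 + (-23)·35
So (-23)·35 ≡ 1 (mod 62), i.e. 35^(-1) ≡ -23 ≡ 39 (mod 62).
Check: 35 × 39 = 1365 ≡ 1 (mod 62)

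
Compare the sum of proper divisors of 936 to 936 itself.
abundant

Proper divisors of 936: sum = 1 + 2 + 3 + 4 + 6 + 8 + 9 + 12 + ... + 156 + 234 + 312 + 468 (23 divisors) = 1794
Since 1794 > 936, 936 is abundant.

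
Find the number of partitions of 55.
451276

p(n) counts ways to write n as a sum of positive integers (order ignored).
Euler's pentagonal recurrence: p(k) = p(k-1) + p(k-2) - p(k-5) - p(k-7) + p(k-12) + p(k-15) - ... (offsets j(3j∓1)/2, signs ++--, p(0)=1, p(<0)=0).
DP table for k = 0..54: p(0)=1, p(1)=1, p(2)=2, p(3)=3, p(4)=5, p(5)=7, p(6)=11, p(7)=15, p(8)=22, p(9)=30, p(10)=42, p(11)=56, p(12)=77, p(13)=101, p(14)=135, p(15)=176, p(16)=231, p(17)=297, p(18)=385, p(19)=490, p(20)=627, p(21)=792, p(22)=1002, p(23)=1255, p(24)=1575, p(25)=1958, p(26)=2436, p(27)=3010, p(28)=3718, p(29)=4565, p(30)=5604, p(31)=6842, p(32)=8349, p(33)=10143, p(34)=12310, p(35)=14883, p(36)=17977, p(37)=21637, p(38)=26015, p(39)=31185, p(40)=37338, p(41)=44583, p(42)=53174, p(43)=63261, p(44)=75175, p(45)=89134, p(46)=105558, p(47)=124754, p(48)=147273, p(49)=173525, p(50)=204226, p(51)=239943, p(52)=281589, p(53)=329931, p(54)=386155.
Final step: p(55) = p(54) + p(53) - p(50) - p(48) + p(43) + p(40) - p(33) - p(29) + p(20) + p(15) - p(4)
= 386155 + 329931 - 204226 - 147273 + 63261 + 37338 - 10143 - 4565 + 627 + 176 - 5
= 451276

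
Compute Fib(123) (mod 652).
638

Matrix identity: Q^n = [[F_(n+1), F_n], [F_n, F_(n-1)]] with Q = [[1,1],[1,0]].
n = 123 = 1111011₂. Square-and-multiply, entries mod 652:
Q^1 = [[1,1],[1,0]]
Q^3 = (Q^1)²·Q = [[3,2],[2,1]]
Q^7 = (Q^3)²·Q = [[21,13],[13,8]]
Q^15 = (Q^7)²·Q = [[335,610],[610,377]]
Q^30 = (Q^15)² = [[541,88],[88,453]]
Q^61 = (Q^30)²·Q = [[609,505],[505,104]]
Q^123 = (Q^61)²·Q = [[147,638],[638,161]]
F_123 mod 652 = Q^123[0][1] = 638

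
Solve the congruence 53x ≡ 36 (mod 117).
x ≡ 36 (mod 117)

gcd(53, 117) = 1, which divides 36, so solutions exist.
Find 53^(-1) mod 117 by the extended Euclidean algorithm:
117 = 2 × 53 + 11  ⟹  11 = (1)·117 + (-2)·53
53 = 4 × 11 + 9  ⟹  9 = (-4)·117 + (9)·53
11 = 1 × 9 + 2  ⟹  2 = (5)·117 + (-11)·53
9 = 4 × 2 + 1  ⟹  1 = (-24)·117 + (53)·53
So (53)·53 ≡ 1 (mod 117), i.e. 53^(-1) ≡ 53 (mod 117).
x ≡ 53 × 36 = 1908 ≡ 36 (mod 117).
Check: 53 × 36 = 1908 ≡ 36 (mod 117).
Unique solution: x ≡ 36 (mod 117)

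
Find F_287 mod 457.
185

Matrix identity: Q^n = [[F_(n+1), F_n], [F_n, F_(n-1)]] with Q = [[1,1],[1,0]].
n = 287 = 100011111₂. Square-and-multiply, entries mod 457:
Q^1 = [[1,1],[1,0]]
Q^2 = (Q^1)² = [[2,1],[1,1]]
Q^4 = (Q^2)² = [[5,3],[3,2]]
Q^8 = (Q^4)² = [[34,21],[21,13]]
Q^17 = (Q^8)²·Q = [[299,226],[226,73]]
Q^35 = (Q^17)²·Q = [[162,178],[178,441]]
Q^71 = (Q^35)²·Q = [[285,346],[346,396]]
Q^143 = (Q^71)²·Q = [[132,318],[318,271]]
Q^287 = (Q^143)²·Q = [[379,185],[185,194]]
F_287 mod 457 = Q^287[0][1] = 185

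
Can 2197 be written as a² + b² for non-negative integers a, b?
9² + 46² (a=9, b=46)

Factorization: 2197 = 13^3
By Fermat: n is sum of two squares iff every prime p ≡ 3 (mod 4) appears to even power.
All primes ≡ 3 (mod 4) appear to even power.
Search a = 0, 1, 2, … for 2197 - a² a perfect square: first hit at a = 9: 2197 - 81 = 2116 = 46².
2197 = 9² + 46² = 81 + 2116 ✓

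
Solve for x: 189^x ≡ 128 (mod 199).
184

Baby-step giant-step with step n = ⌈√199⌉ = 15.
Baby steps 189^j mod 199 (j:value) for j=0..14: 0:1, 1:189, 2:100, 3:194, 4:50, 5:97, 6:25, 7:148, 8:112, 9:74, 10:56, 11:37, 12:28, 13:118, 14:14.
Giant-step multiplier: 189^(-15) ≡ 189^(198-15) = 189^183 ≡ 27 (mod 199).
Giant steps γ_i = 128·27^i mod 199: γ_0=128, γ_1=73, γ_2=180, γ_3=84, γ_4=79, γ_5=143, γ_6=80, γ_7=170, γ_8=13, γ_9=152, γ_10=124, γ_11=164, γ_12=50 (in table at j=4).
x = i·n + j = 12·15 + 4 = 184.
Check: 189^184 ≡ 128 (mod 199).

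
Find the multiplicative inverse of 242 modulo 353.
159

gcd(242, 353) = 1, so the inverse exists.
Extended Euclidean algorithm on (353, 242):
353 = 1 × 242 + 111  ⟹  111 = (1)·353 + (-1)·242
242 = 2 × 111 + 20  ⟹  20 = (-2)·353 + (3)·242
111 = 5 × 20 + 11  ⟹  11 = (11)·353 + (-16)·242
20 = 1 × 11 + 9  ⟹  9 = (-13)·353 + (19)·242
11 = 1 × 9 + 2  ⟹  2 = (24)·353 + (-35)·242
9 = 4 × 2 + 1  ⟹  1 = (-109)·353 + (159)·242
So (159)·242 ≡ 1 (mod 353), i.e. 242^(-1) ≡ 159 (mod 353).
Check: 242 × 159 = 38478 ≡ 1 (mod 353)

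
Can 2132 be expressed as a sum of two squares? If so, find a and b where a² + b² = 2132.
4² + 46² (a=4, b=46)

Factorization: 2132 = 2^2 × 13 × 41
By Fermat: n is sum of two squares iff every prime p ≡ 3 (mod 4) appears to even power.
All primes ≡ 3 (mod 4) appear to even power.
Search a = 0, 1, 2, … for 2132 - a² a perfect square: first hit at a = 4: 2132 - 16 = 2116 = 46².
2132 = 4² + 46² = 16 + 2116 ✓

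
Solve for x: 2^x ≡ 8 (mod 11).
3

Baby-step giant-step with step n = ⌈√11⌉ = 4.
Baby steps 2^j mod 11 (j:value) for j=0..3: 0:1, 1:2, 2:4, 3:8.
h = 8 is already in the table at j=3, so x = 3.
Check: 2^3 ≡ 8 (mod 11).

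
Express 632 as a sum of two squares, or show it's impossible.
Not possible

Factorization: 632 = 2^3 × 79
By Fermat: n is sum of two squares iff every prime p ≡ 3 (mod 4) appears to even power.
Prime(s) ≡ 3 (mod 4) with odd exponent: [(79, 1)]
Therefore 632 cannot be expressed as a² + b².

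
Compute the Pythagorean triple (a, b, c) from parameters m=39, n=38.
(77, 2964, 2965)

Euclid's formula: a = m² - n², b = 2mn, c = m² + n²
m = 39, n = 38
a = 39² - 38² = 1521 - 1444 = 77
b = 2 × 39 × 38 = 2964
c = 39² + 38² = 1521 + 1444 = 2965
Verification: 77² + 2964² = 5929 + 8785296 = 8791225 = 2965² ✓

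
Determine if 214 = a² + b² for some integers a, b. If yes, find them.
Not possible

Factorization: 214 = 2 × 107
By Fermat: n is sum of two squares iff every prime p ≡ 3 (mod 4) appears to even power.
Prime(s) ≡ 3 (mod 4) with odd exponent: [(107, 1)]
Therefore 214 cannot be expressed as a² + b².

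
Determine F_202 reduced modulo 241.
103

Matrix identity: Q^n = [[F_(n+1), F_n], [F_n, F_(n-1)]] with Q = [[1,1],[1,0]].
n = 202 = 11001010₂. Square-and-multiply, entries mod 241:
Q^1 = [[1,1],[1,0]]
Q^3 = (Q^1)²·Q = [[3,2],[2,1]]
Q^6 = (Q^3)² = [[13,8],[8,5]]
Q^12 = (Q^6)² = [[233,144],[144,89]]
Q^25 = (Q^12)²·Q = [[170,74],[74,96]]
Q^50 = (Q^25)² = [[154,163],[163,232]]
Q^101 = (Q^50)²·Q = [[174,157],[157,17]]
Q^202 = (Q^101)² = [[218,103],[103,115]]
F_202 mod 241 = Q^202[0][1] = 103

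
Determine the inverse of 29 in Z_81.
14

gcd(29, 81) = 1, so the inverse exists.
Extended Euclidean algorithm on (81, 29):
81 = 2 × 29 + 23  ⟹  23 = (1)·81 + (-2)·29
29 = 1 × 23 + 6  ⟹  6 = (-1)·81 + (3)·29
23 = 3 × 6 + 5  ⟹  5 = (4)·81 + (-11)·29
6 = 1 × 5 + 1  ⟹  1 = (-5)·81 + (14)·29
So (14)·29 ≡ 1 (mod 81), i.e. 29^(-1) ≡ 14 (mod 81).
Check: 29 × 14 = 406 ≡ 1 (mod 81)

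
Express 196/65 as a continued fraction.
[3; 65]

Euclidean algorithm steps:
196 = 3 × 65 + 1
65 = 65 × 1 + 0
Continued fraction: [3; 65]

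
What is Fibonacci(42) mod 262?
170

Matrix identity: Q^n = [[F_(n+1), F_n], [F_n, F_(n-1)]] with Q = [[1,1],[1,0]].
n = 42 = 101010₂. Square-and-multiply, entries mod 262:
Q^1 = [[1,1],[1,0]]
Q^2 = (Q^1)² = [[2,1],[1,1]]
Q^5 = (Q^2)²·Q = [[8,5],[5,3]]
Q^10 = (Q^5)² = [[89,55],[55,34]]
Q^21 = (Q^10)²·Q = [[157,204],[204,215]]
Q^42 = (Q^21)² = [[241,170],[170,71]]
F_42 mod 262 = Q^42[0][1] = 170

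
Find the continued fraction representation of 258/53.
[4; 1, 6, 1, 1, 3]

Euclidean algorithm steps:
258 = 4 × 53 + 46
53 = 1 × 46 + 7
46 = 6 × 7 + 4
7 = 1 × 4 + 3
4 = 1 × 3 + 1
3 = 3 × 1 + 0
Continued fraction: [4; 1, 6, 1, 1, 3]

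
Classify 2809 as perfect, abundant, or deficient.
deficient

Proper divisors of 2809: sum = 1 + 53 = 54
Since 54 < 2809, 2809 is deficient.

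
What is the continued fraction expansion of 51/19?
[2; 1, 2, 6]

Euclidean algorithm steps:
51 = 2 × 19 + 13
19 = 1 × 13 + 6
13 = 2 × 6 + 1
6 = 6 × 1 + 0
Continued fraction: [2; 1, 2, 6]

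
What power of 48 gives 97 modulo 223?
215

Baby-step giant-step with step n = ⌈√223⌉ = 15.
Baby steps 48^j mod 223 (j:value) for j=0..14: 0:1, 1:48, 2:74, 3:207, 4:124, 5:154, 6:33, 7:23, 8:212, 9:141, 10:78, 11:176, 12:197, 13:90, 14:83.
Giant-step multiplier: 48^(-15) ≡ 48^(222-15) = 48^207 ≡ 52 (mod 223).
Giant steps γ_i = 97·52^i mod 223: γ_0=97, γ_1=138, γ_2=40, γ_3=73, γ_4=5, γ_5=37, γ_6=140, γ_7=144, γ_8=129, γ_9=18, γ_10=44, γ_11=58, γ_12=117, γ_13=63, γ_14=154 (in table at j=5).
x = i·n + j = 14·15 + 5 = 215.
Check: 48^215 ≡ 97 (mod 223).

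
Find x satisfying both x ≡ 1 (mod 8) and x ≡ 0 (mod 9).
9

Using Chinese Remainder Theorem:
M = 8 × 9 = 72
M1 = 9, M2 = 8
y1 = 9^(-1) mod 8 = 1
y2 = 8^(-1) mod 9 = 8
x = (1×9×1 + 0×8×8) mod 72 = 9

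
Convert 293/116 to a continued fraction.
[2; 1, 1, 9, 6]

Euclidean algorithm steps:
293 = 2 × 116 + 61
116 = 1 × 61 + 55
61 = 1 × 55 + 6
55 = 9 × 6 + 1
6 = 6 × 1 + 0
Continued fraction: [2; 1, 1, 9, 6]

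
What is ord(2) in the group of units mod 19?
18

19 is prime, so ord(2) divides φ(19) = 18.
Divisors of 18: 1, 2, 3, 6, 9, 18.
Repeated squaring: 2^1 ≡ 2, 2^2 ≡ 4, 2^4 ≡ 16, 2^8 ≡ 9, 2^16 ≡ 5 (mod 19).
Test 2^d mod 19 for each divisor d in increasing order:
2^1 ≡ 2
2^2 ≡ 4
2^3 = 2^2·2^1 ≡ 8
2^6 = 2^4·2^2 ≡ 7
2^9 = 2^8·2^1 ≡ 18
2^18 = 2^16·2^2 ≡ 1  ← first divisor giving 1
The order is 18.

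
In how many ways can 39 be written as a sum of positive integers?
31185

p(n) counts ways to write n as a sum of positive integers (order ignored).
Euler's pentagonal recurrence: p(k) = p(k-1) + p(k-2) - p(k-5) - p(k-7) + p(k-12) + p(k-15) - ... (offsets j(3j∓1)/2, signs ++--, p(0)=1, p(<0)=0).
DP table for k = 0..38: p(0)=1, p(1)=1, p(2)=2, p(3)=3, p(4)=5, p(5)=7, p(6)=11, p(7)=15, p(8)=22, p(9)=30, p(10)=42, p(11)=56, p(12)=77, p(13)=101, p(14)=135, p(15)=176, p(16)=231, p(17)=297, p(18)=385, p(19)=490, p(20)=627, p(21)=792, p(22)=1002, p(23)=1255, p(24)=1575, p(25)=1958, p(26)=2436, p(27)=3010, p(28)=3718, p(29)=4565, p(30)=5604, p(31)=6842, p(32)=8349, p(33)=10143, p(34)=12310, p(35)=14883, p(36)=17977, p(37)=21637, p(38)=26015.
Final step: p(39) = p(38) + p(37) - p(34) - p(32) + p(27) + p(24) - p(17) - p(13) + p(4)
= 26015 + 21637 - 12310 - 8349 + 3010 + 1575 - 297 - 101 + 5
= 31185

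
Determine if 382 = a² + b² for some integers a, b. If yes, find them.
Not possible

Factorization: 382 = 2 × 191
By Fermat: n is sum of two squares iff every prime p ≡ 3 (mod 4) appears to even power.
Prime(s) ≡ 3 (mod 4) with odd exponent: [(191, 1)]
Therefore 382 cannot be expressed as a² + b².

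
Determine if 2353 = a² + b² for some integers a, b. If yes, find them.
7² + 48² (a=7, b=48)

Factorization: 2353 = 13 × 181
By Fermat: n is sum of two squares iff every prime p ≡ 3 (mod 4) appears to even power.
All primes ≡ 3 (mod 4) appear to even power.
Search a = 0, 1, 2, … for 2353 - a² a perfect square: first hit at a = 7: 2353 - 49 = 2304 = 48².
2353 = 7² + 48² = 49 + 2304 ✓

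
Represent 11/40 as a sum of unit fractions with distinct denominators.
1/4 + 1/40

Greedy algorithm:
11/40: ceiling(40/11) = 4, use 1/4
1/40: ceiling(40/1) = 40, use 1/40
Result: 11/40 = 1/4 + 1/40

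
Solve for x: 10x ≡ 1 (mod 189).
19

gcd(10, 189) = 1, so the inverse exists.
Extended Euclidean algorithm on (189, 10):
189 = 18 × 10 + 9  ⟹  9 = (1)·189 + (-18)·10
10 = 1 × 9 + 1  ⟹  1 = (-1)·189 + (19)·10
So (19)·10 ≡ 1 (mod 189), i.e. 10^(-1) ≡ 19 (mod 189).
Check: 10 × 19 = 190 ≡ 1 (mod 189)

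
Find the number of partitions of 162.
129913904637

p(n) counts ways to write n as a sum of positive integers (order ignored).
Euler's pentagonal recurrence: p(k) = p(k-1) + p(k-2) - p(k-5) - p(k-7) + p(k-12) + p(k-15) - ... (offsets j(3j∓1)/2, signs ++--, p(0)=1, p(<0)=0).
DP table for k = 0..161: p(0)=1, p(1)=1, p(2)=2, p(3)=3, p(4)=5, p(5)=7, p(6)=11, p(7)=15, p(8)=22, p(9)=30, p(10)=42, p(11)=56, p(12)=77, p(13)=101, p(14)=135, p(15)=176, p(16)=231, p(17)=297, p(18)=385, p(19)=490, p(20)=627, p(21)=792, p(22)=1002, p(23)=1255, p(24)=1575, p(25)=1958, p(26)=2436, p(27)=3010, p(28)=3718, p(29)=4565, p(30)=5604, p(31)=6842, p(32)=8349, p(33)=10143, p(34)=12310, p(35)=14883, p(36)=17977, p(37)=21637, p(38)=26015, p(39)=31185, p(40)=37338, p(41)=44583, p(42)=53174, p(43)=63261, p(44)=75175, p(45)=89134, p(46)=105558, p(47)=124754, p(48)=147273, p(49)=173525, p(50)=204226, p(51)=239943, p(52)=281589, p(53)=329931, p(54)=386155, p(55)=451276, p(56)=526823, p(57)=614154, p(58)=715220, p(59)=831820, p(60)=966467, p(61)=1121505, p(62)=1300156, p(63)=1505499, p(64)=1741630, p(65)=2012558, p(66)=2323520, p(67)=2679689, p(68)=3087735, p(69)=3554345, p(70)=4087968, p(71)=4697205, p(72)=5392783, p(73)=6185689, p(74)=7089500, p(75)=8118264, p(76)=9289091, p(77)=10619863, p(78)=12132164, p(79)=13848650, p(80)=15796476, p(81)=18004327, p(82)=20506255, p(83)=23338469, p(84)=26543660, p(85)=30167357, p(86)=34262962, p(87)=38887673, p(88)=44108109, p(89)=49995925, p(90)=56634173, p(91)=64112359, p(92)=72533807, p(93)=82010177, p(94)=92669720, p(95)=104651419, p(96)=118114304, p(97)=133230930, p(98)=150198136, p(99)=169229875, p(100)=190569292, p(101)=214481126, p(102)=241265379, p(103)=271248950, p(104)=304801365, p(105)=342325709, p(106)=384276336, p(107)=431149389, p(108)=483502844, p(109)=541946240, p(110)=607163746, p(111)=679903203, p(112)=761002156, p(113)=851376628, p(114)=952050665, p(115)=1064144451, p(116)=1188908248, p(117)=1327710076, p(118)=1482074143, p(119)=1653668665, p(120)=1844349560, p(121)=2056148051, p(122)=2291320912, p(123)=2552338241, p(124)=2841940500, p(125)=3163127352, p(126)=3519222692, p(127)=3913864295, p(128)=4351078600, p(129)=4835271870, p(130)=5371315400, p(131)=5964539504, p(132)=6620830889, p(133)=7346629512, p(134)=8149040695, p(135)=9035836076, p(136)=10015581680, p(137)=11097645016, p(138)=12292341831, p(139)=13610949895, p(140)=15065878135, p(141)=16670689208, p(142)=18440293320, p(143)=20390982757, p(144)=22540654445, p(145)=24908858009, p(146)=27517052599, p(147)=30388671978, p(148)=33549419497, p(149)=37027355200, p(150)=40853235313, p(151)=45060624582, p(152)=49686288421, p(153)=54770336324, p(154)=60356673280, p(155)=66493182097, p(156)=73232243759, p(157)=80630964769, p(158)=88751778802, p(159)=97662728555, p(160)=107438159466, p(161)=118159068427.
Final step: p(162) = p(161) + p(160) - p(157) - p(155) + p(150) + p(147) - p(140) - p(136) + p(127) + p(122) - p(111) - p(105) + p(92) + p(85) - p(70) - p(62) + p(45) + p(36) - p(17) - p(7)
= 118159068427 + 107438159466 - 80630964769 - 66493182097 + 40853235313 + 30388671978 - 15065878135 - 10015581680 + 3913864295 + 2291320912 - 679903203 - 342325709 + 72533807 + 30167357 - 4087968 - 1300156 + 89134 + 17977 - 297 - 15
= 129913904637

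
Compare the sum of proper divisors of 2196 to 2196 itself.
abundant

Proper divisors of 2196: sum = 1 + 2 + 3 + 4 + 6 + 9 + 12 + 18 + ... + 366 + 549 + 732 + 1098 (17 divisors) = 3446
Since 3446 > 2196, 2196 is abundant.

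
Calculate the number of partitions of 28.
3718

p(n) counts ways to write n as a sum of positive integers (order ignored).
Euler's pentagonal recurrence: p(k) = p(k-1) + p(k-2) - p(k-5) - p(k-7) + p(k-12) + p(k-15) - ... (offsets j(3j∓1)/2, signs ++--, p(0)=1, p(<0)=0).
DP table for k = 0..27: p(0)=1, p(1)=1, p(2)=2, p(3)=3, p(4)=5, p(5)=7, p(6)=11, p(7)=15, p(8)=22, p(9)=30, p(10)=42, p(11)=56, p(12)=77, p(13)=101, p(14)=135, p(15)=176, p(16)=231, p(17)=297, p(18)=385, p(19)=490, p(20)=627, p(21)=792, p(22)=1002, p(23)=1255, p(24)=1575, p(25)=1958, p(26)=2436, p(27)=3010.
Final step: p(28) = p(27) + p(26) - p(23) - p(21) + p(16) + p(13) - p(6) - p(2)
= 3010 + 2436 - 1255 - 792 + 231 + 101 - 11 - 2
= 3718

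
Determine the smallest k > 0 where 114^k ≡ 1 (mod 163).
162

163 is prime, so ord(114) divides φ(163) = 162.
Divisors of 162: 1, 2, 3, 6, 9, 18, 27, 54, 81, 162.
Repeated squaring: 114^1 ≡ 114, 114^2 ≡ 119, 114^4 ≡ 143, 114^8 ≡ 74, 114^16 ≡ 97, 114^32 ≡ 118, 114^64 ≡ 69, 114^128 ≡ 34 (mod 163).
Test 114^d mod 163 for each divisor d in increasing order:
114^1 ≡ 114
114^2 ≡ 119
114^3 = 114^2·114^1 ≡ 37
114^6 = 114^4·114^2 ≡ 65
114^9 = 114^8·114^1 ≡ 123
114^18 = 114^16·114^2 ≡ 133
114^27 = 114^16·114^8·114^2·114^1 ≡ 59
114^54 = 114^32·114^16·114^4·114^2 ≡ 58
114^81 = 114^64·114^16·114^1 ≡ 162
114^162 = 114^128·114^32·114^2 ≡ 1  ← first divisor giving 1
The order is 162.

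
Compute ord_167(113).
166

167 is prime, so ord(113) divides φ(167) = 166.
Divisors of 166: 1, 2, 83, 166.
Repeated squaring: 113^1 ≡ 113, 113^2 ≡ 77, 113^4 ≡ 84, 113^8 ≡ 42, 113^16 ≡ 94, 113^32 ≡ 152, 113^64 ≡ 58, 113^128 ≡ 24 (mod 167).
Test 113^d mod 167 for each divisor d in increasing order:
113^1 ≡ 113
113^2 ≡ 77
113^83 = 113^64·113^16·113^2·113^1 ≡ 166
113^166 = 113^128·113^32·113^4·113^2 ≡ 1  ← first divisor giving 1
The order is 166.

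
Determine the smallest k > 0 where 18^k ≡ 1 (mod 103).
51

103 is prime, so ord(18) divides φ(103) = 102.
Divisors of 102: 1, 2, 3, 6, 17, 34, 51, 102.
Repeated squaring: 18^1 ≡ 18, 18^2 ≡ 15, 18^4 ≡ 19, 18^8 ≡ 52, 18^16 ≡ 26, 18^32 ≡ 58, 18^64 ≡ 68 (mod 103).
Test 18^d mod 103 for each divisor d in increasing order:
18^1 ≡ 18
18^2 ≡ 15
18^3 = 18^2·18^1 ≡ 64
18^6 = 18^4·18^2 ≡ 79
18^17 = 18^16·18^1 ≡ 56
18^34 = 18^32·18^2 ≡ 46
18^51 = 18^32·18^16·18^2·18^1 ≡ 1  ← first divisor giving 1
The order is 51.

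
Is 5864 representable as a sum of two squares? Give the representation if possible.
50² + 58² (a=50, b=58)

Factorization: 5864 = 2^3 × 733
By Fermat: n is sum of two squares iff every prime p ≡ 3 (mod 4) appears to even power.
All primes ≡ 3 (mod 4) appear to even power.
Search a = 0, 1, 2, … for 5864 - a² a perfect square: first hit at a = 50: 5864 - 2500 = 3364 = 58².
5864 = 50² + 58² = 2500 + 3364 ✓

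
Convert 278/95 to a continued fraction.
[2; 1, 12, 1, 1, 3]

Euclidean algorithm steps:
278 = 2 × 95 + 88
95 = 1 × 88 + 7
88 = 12 × 7 + 4
7 = 1 × 4 + 3
4 = 1 × 3 + 1
3 = 3 × 1 + 0
Continued fraction: [2; 1, 12, 1, 1, 3]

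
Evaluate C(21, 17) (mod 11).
1

Using Lucas' theorem:
Write n=21 and k=17 in base 11:
n in base 11: [1, 10]
k in base 11: [1, 6]
C(21,17) mod 11 = ∏ C(n_i, k_i) mod 11
Digit binomials (mod 11): C(1,1) = 1; C(10,6) = 210 ≡ 1
Product: 1 × 1 = 1 ≡ 1 (mod 11)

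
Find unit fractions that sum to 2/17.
1/9 + 1/153

Greedy algorithm:
2/17: ceiling(17/2) = 9, use 1/9
1/153: ceiling(153/1) = 153, use 1/153
Result: 2/17 = 1/9 + 1/153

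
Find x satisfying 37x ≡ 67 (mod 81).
x ≡ 4 (mod 81)

gcd(37, 81) = 1, which divides 67, so solutions exist.
Find 37^(-1) mod 81 by the extended Euclidean algorithm:
81 = 2 × 37 + 7  ⟹  7 = (1)·81 + (-2)·37
37 = 5 × 7 + 2  ⟹  2 = (-5)·81 + (11)·37
7 = 3 × 2 + 1  ⟹  1 = (16)·81 + (-35)·37
So (-35)·37 ≡ 1 (mod 81), i.e. 37^(-1) ≡ -35 ≡ 46 (mod 81).
x ≡ 46 × 67 = 3082 ≡ 4 (mod 81).
Check: 37 × 4 = 148 ≡ 67 (mod 81).
Unique solution: x ≡ 4 (mod 81)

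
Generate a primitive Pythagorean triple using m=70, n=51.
(2299, 7140, 7501)

Euclid's formula: a = m² - n², b = 2mn, c = m² + n²
m = 70, n = 51
a = 70² - 51² = 4900 - 2601 = 2299
b = 2 × 70 × 51 = 7140
c = 70² + 51² = 4900 + 2601 = 7501
Verification: 2299² + 7140² = 5285401 + 50979600 = 56265001 = 7501² ✓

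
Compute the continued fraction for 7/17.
[0; 2, 2, 3]

Euclidean algorithm steps:
7 = 0 × 17 + 7
17 = 2 × 7 + 3
7 = 2 × 3 + 1
3 = 3 × 1 + 0
Continued fraction: [0; 2, 2, 3]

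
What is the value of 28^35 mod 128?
0

Repeated squaring. Binary of 35 = 100011.
28^1 ≡ 28 (mod 128); 28^2 ≡ 16 (mod 128); 28^4 ≡ 0 (mod 128); 28^8 ≡ 0 (mod 128); 28^16 ≡ 0 (mod 128); 28^32 ≡ 0 (mod 128)
28^35 = 28^1 × 28^2 × 28^32 ≡ 0 (mod 128)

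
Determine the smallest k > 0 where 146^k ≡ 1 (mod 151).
150

151 is prime, so ord(146) divides φ(151) = 150.
Divisors of 150: 1, 2, 3, 5, 6, 10, 15, 25, 30, 50, 75, 150.
Repeated squaring: 146^1 ≡ 146, 146^2 ≡ 25, 146^4 ≡ 21, 146^8 ≡ 139, 146^16 ≡ 144, 146^32 ≡ 49, 146^64 ≡ 136, 146^128 ≡ 74 (mod 151).
Test 146^d mod 151 for each divisor d in increasing order:
146^1 ≡ 146
146^2 ≡ 25
146^3 = 146^2·146^1 ≡ 26
146^5 = 146^4·146^1 ≡ 46
146^6 = 146^4·146^2 ≡ 72
146^10 = 146^8·146^2 ≡ 2
146^15 = 146^8·146^4·146^2·146^1 ≡ 92
146^25 = 146^16·146^8·146^1 ≡ 33
146^30 = 146^16·146^8·146^4·146^2 ≡ 8
146^50 = 146^32·146^16·146^2 ≡ 32
146^75 = 146^64·146^8·146^2·146^1 ≡ 150
146^150 = 146^128·146^16·146^4·146^2 ≡ 1  ← first divisor giving 1
The order is 150.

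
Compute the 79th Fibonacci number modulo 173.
123

Matrix identity: Q^n = [[F_(n+1), F_n], [F_n, F_(n-1)]] with Q = [[1,1],[1,0]].
n = 79 = 1001111₂. Square-and-multiply, entries mod 173:
Q^1 = [[1,1],[1,0]]
Q^2 = (Q^1)² = [[2,1],[1,1]]
Q^4 = (Q^2)² = [[5,3],[3,2]]
Q^9 = (Q^4)²·Q = [[55,34],[34,21]]
Q^19 = (Q^9)²·Q = [[18,29],[29,162]]
Q^39 = (Q^19)²·Q = [[157,127],[127,30]]
Q^79 = (Q^39)²·Q = [[171,123],[123,48]]
F_79 mod 173 = Q^79[0][1] = 123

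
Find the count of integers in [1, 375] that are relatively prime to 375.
200

375 = 3 × 5^3
φ(n) = n × ∏(1 - 1/p) for each prime p dividing n
φ(375) = 375 × (1 - 1/3) × (1 - 1/5) = 200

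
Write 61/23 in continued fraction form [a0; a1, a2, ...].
[2; 1, 1, 1, 7]

Euclidean algorithm steps:
61 = 2 × 23 + 15
23 = 1 × 15 + 8
15 = 1 × 8 + 7
8 = 1 × 7 + 1
7 = 7 × 1 + 0
Continued fraction: [2; 1, 1, 1, 7]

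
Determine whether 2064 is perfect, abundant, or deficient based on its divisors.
abundant

Proper divisors of 2064: sum = 1 + 2 + 3 + 4 + 6 + 8 + 12 + 16 + ... + 344 + 516 + 688 + 1032 (19 divisors) = 3392
Since 3392 > 2064, 2064 is abundant.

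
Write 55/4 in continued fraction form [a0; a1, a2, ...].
[13; 1, 3]

Euclidean algorithm steps:
55 = 13 × 4 + 3
4 = 1 × 3 + 1
3 = 3 × 1 + 0
Continued fraction: [13; 1, 3]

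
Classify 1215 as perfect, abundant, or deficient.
deficient

Proper divisors of 1215: sum = 1 + 3 + 5 + 9 + 15 + 27 + 45 + 81 + 135 + 243 + 405 = 969
Since 969 < 1215, 1215 is deficient.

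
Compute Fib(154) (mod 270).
217

Matrix identity: Q^n = [[F_(n+1), F_n], [F_n, F_(n-1)]] with Q = [[1,1],[1,0]].
n = 154 = 10011010₂. Square-and-multiply, entries mod 270:
Q^1 = [[1,1],[1,0]]
Q^2 = (Q^1)² = [[2,1],[1,1]]
Q^4 = (Q^2)² = [[5,3],[3,2]]
Q^9 = (Q^4)²·Q = [[55,34],[34,21]]
Q^19 = (Q^9)²·Q = [[15,131],[131,154]]
Q^38 = (Q^19)² = [[106,269],[269,107]]
Q^77 = (Q^38)²·Q = [[224,167],[167,57]]
Q^154 = (Q^77)² = [[35,217],[217,88]]
F_154 mod 270 = Q^154[0][1] = 217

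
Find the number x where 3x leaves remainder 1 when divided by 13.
9

gcd(3, 13) = 1, so the inverse exists.
Extended Euclidean algorithm on (13, 3):
13 = 4 × 3 + 1  ⟹  1 = (1)·13 + (-4)·3
So (-4)·3 ≡ 1 (mod 13), i.e. 3^(-1) ≡ -4 ≡ 9 (mod 13).
Check: 3 × 9 = 27 ≡ 1 (mod 13)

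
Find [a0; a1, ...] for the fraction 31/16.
[1; 1, 15]

Euclidean algorithm steps:
31 = 1 × 16 + 15
16 = 1 × 15 + 1
15 = 15 × 1 + 0
Continued fraction: [1; 1, 15]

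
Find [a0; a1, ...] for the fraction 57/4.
[14; 4]

Euclidean algorithm steps:
57 = 14 × 4 + 1
4 = 4 × 1 + 0
Continued fraction: [14; 4]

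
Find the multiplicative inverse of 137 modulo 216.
41

gcd(137, 216) = 1, so the inverse exists.
Extended Euclidean algorithm on (216, 137):
216 = 1 × 137 + 79  ⟹  79 = (1)·216 + (-1)·137
137 = 1 × 79 + 58  ⟹  58 = (-1)·216 + (2)·137
79 = 1 × 58 + 21  ⟹  21 = (2)·216 + (-3)·137
58 = 2 × 21 + 16  ⟹  16 = (-5)·216 + (8)·137
21 = 1 × 16 + 5  ⟹  5 = (7)·216 + (-11)·137
16 = 3 × 5 + 1  ⟹  1 = (-26)·216 + (41)·137
So (41)·137 ≡ 1 (mod 216), i.e. 137^(-1) ≡ 41 (mod 216).
Check: 137 × 41 = 5617 ≡ 1 (mod 216)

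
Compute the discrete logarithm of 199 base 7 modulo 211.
60

Baby-step giant-step with step n = ⌈√211⌉ = 15.
Baby steps 7^j mod 211 (j:value) for j=0..14: 0:1, 1:7, 2:49, 3:132, 4:80, 5:138, 6:122, 7:10, 8:70, 9:68, 10:54, 11:167, 12:114, 13:165, 14:100.
Giant-step multiplier: 7^(-15) ≡ 7^(210-15) = 7^195 ≡ 63 (mod 211).
Giant steps γ_i = 199·63^i mod 211: γ_0=199, γ_1=88, γ_2=58, γ_3=67, γ_4=1 (in table at j=0).
x = i·n + j = 4·15 + 0 = 60.
Check: 7^60 ≡ 199 (mod 211).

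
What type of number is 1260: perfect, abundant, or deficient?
abundant

Proper divisors of 1260: sum = 1 + 2 + 3 + 4 + 5 + 6 + 7 + 9 + ... + 252 + 315 + 420 + 630 (35 divisors) = 3108
Since 3108 > 1260, 1260 is abundant.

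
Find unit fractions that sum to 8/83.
1/11 + 1/183 + 1/83540 + 1/13957779660

Greedy algorithm:
8/83: ceiling(83/8) = 11, use 1/11
5/913: ceiling(913/5) = 183, use 1/183
2/167079: ceiling(167079/2) = 83540, use 1/83540
1/13957779660: ceiling(13957779660/1) = 13957779660, use 1/13957779660
Result: 8/83 = 1/11 + 1/183 + 1/83540 + 1/13957779660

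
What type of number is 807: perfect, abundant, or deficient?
deficient

Proper divisors of 807: sum = 1 + 3 + 269 = 273
Since 273 < 807, 807 is deficient.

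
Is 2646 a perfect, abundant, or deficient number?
abundant

Proper divisors of 2646: sum = 1 + 2 + 3 + 6 + 7 + 9 + 14 + 18 + ... + 378 + 441 + 882 + 1323 (23 divisors) = 4194
Since 4194 > 2646, 2646 is abundant.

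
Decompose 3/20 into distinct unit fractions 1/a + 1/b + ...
1/7 + 1/140

Greedy algorithm:
3/20: ceiling(20/3) = 7, use 1/7
1/140: ceiling(140/1) = 140, use 1/140
Result: 3/20 = 1/7 + 1/140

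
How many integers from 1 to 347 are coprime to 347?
346

347 = 347
φ(n) = n × ∏(1 - 1/p) for each prime p dividing n
φ(347) = 347 × (1 - 1/347) = 346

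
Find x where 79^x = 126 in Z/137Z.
14

Baby-step giant-step with step n = ⌈√137⌉ = 12.
Baby steps 79^j mod 137 (j:value) for j=0..11: 0:1, 1:79, 2:76, 3:113, 4:22, 5:94, 6:28, 7:20, 8:73, 9:13, 10:68, 11:29.
Giant-step multiplier: 79^(-12) ≡ 79^(136-12) = 79^124 ≡ 18 (mod 137).
Giant steps γ_i = 126·18^i mod 137: γ_0=126, γ_1=76 (in table at j=2).
x = i·n + j = 1·12 + 2 = 14.
Check: 79^14 ≡ 126 (mod 137).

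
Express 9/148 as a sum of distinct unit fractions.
1/17 + 1/504 + 1/317016

Greedy algorithm:
9/148: ceiling(148/9) = 17, use 1/17
5/2516: ceiling(2516/5) = 504, use 1/504
1/317016: ceiling(317016/1) = 317016, use 1/317016
Result: 9/148 = 1/17 + 1/504 + 1/317016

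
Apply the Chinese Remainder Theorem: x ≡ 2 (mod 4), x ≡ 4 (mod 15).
34

Using Chinese Remainder Theorem:
M = 4 × 15 = 60
M1 = 15, M2 = 4
y1 = 15^(-1) mod 4 = 3
y2 = 4^(-1) mod 15 = 4
x = (2×15×3 + 4×4×4) mod 60 = 34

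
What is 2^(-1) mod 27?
14

gcd(2, 27) = 1, so the inverse exists.
Extended Euclidean algorithm on (27, 2):
27 = 13 × 2 + 1  ⟹  1 = (1)·27 + (-13)·2
So (-13)·2 ≡ 1 (mod 27), i.e. 2^(-1) ≡ -13 ≡ 14 (mod 27).
Check: 2 × 14 = 28 ≡ 1 (mod 27)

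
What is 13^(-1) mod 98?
83

gcd(13, 98) = 1, so the inverse exists.
Extended Euclidean algorithm on (98, 13):
98 = 7 × 13 + 7  ⟹  7 = (1)·98 + (-7)·13
13 = 1 × 7 + 6  ⟹  6 = (-1)·98 + (8)·13
7 = 1 × 6 + 1  ⟹  1 = (2)·98 + (-15)·13
So (-15)·13 ≡ 1 (mod 98), i.e. 13^(-1) ≡ -15 ≡ 83 (mod 98).
Check: 13 × 83 = 1079 ≡ 1 (mod 98)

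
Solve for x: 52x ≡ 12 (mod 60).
x ≡ 6 (mod 15)

gcd(52, 60) = 4, which divides 12, so solutions exist.
Divide through by 4: 13x ≡ 3 (mod 15).
Find 13^(-1) mod 15 by the extended Euclidean algorithm:
15 = 1 × 13 + 2  ⟹  2 = (1)·15 + (-1)·13
13 = 6 × 2 + 1  ⟹  1 = (-6)·15 + (7)·13
So (7)·13 ≡ 1 (mod 15), i.e. 13^(-1) ≡ 7 (mod 15).
x ≡ 7 × 3 = 21 ≡ 6 (mod 15).
Check: 52 × 6 = 312 ≡ 12 (mod 60).
x ≡ 6 (mod 15), giving 4 solutions mod 60.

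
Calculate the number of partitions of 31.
6842

p(n) counts ways to write n as a sum of positive integers (order ignored).
Euler's pentagonal recurrence: p(k) = p(k-1) + p(k-2) - p(k-5) - p(k-7) + p(k-12) + p(k-15) - ... (offsets j(3j∓1)/2, signs ++--, p(0)=1, p(<0)=0).
DP table for k = 0..30: p(0)=1, p(1)=1, p(2)=2, p(3)=3, p(4)=5, p(5)=7, p(6)=11, p(7)=15, p(8)=22, p(9)=30, p(10)=42, p(11)=56, p(12)=77, p(13)=101, p(14)=135, p(15)=176, p(16)=231, p(17)=297, p(18)=385, p(19)=490, p(20)=627, p(21)=792, p(22)=1002, p(23)=1255, p(24)=1575, p(25)=1958, p(26)=2436, p(27)=3010, p(28)=3718, p(29)=4565, p(30)=5604.
Final step: p(31) = p(30) + p(29) - p(26) - p(24) + p(19) + p(16) - p(9) - p(5)
= 5604 + 4565 - 2436 - 1575 + 490 + 231 - 30 - 7
= 6842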